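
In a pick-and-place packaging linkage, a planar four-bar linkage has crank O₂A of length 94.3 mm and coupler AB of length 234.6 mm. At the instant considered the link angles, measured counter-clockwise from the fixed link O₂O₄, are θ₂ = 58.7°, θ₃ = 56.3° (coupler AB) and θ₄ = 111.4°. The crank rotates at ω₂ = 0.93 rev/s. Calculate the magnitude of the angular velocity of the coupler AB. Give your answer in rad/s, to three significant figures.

2.28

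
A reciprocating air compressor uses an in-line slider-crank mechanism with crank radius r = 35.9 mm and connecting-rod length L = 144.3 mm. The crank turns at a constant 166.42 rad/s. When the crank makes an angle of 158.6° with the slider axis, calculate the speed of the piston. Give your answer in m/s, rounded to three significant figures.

ω = 166.4 rad/s
For an in-line slider-crank, x = r cosθ + √(L² − r² sin²θ), so v = −rω sinθ·[1 + r cosθ/√(L² − r² sin²θ)].
With r = 0.0359 m, L = 0.1443 m, θ = 158.6°: √(L² − r² sin²θ) = 0.1437 m.
v = −0.0359·166.4·0.36488·[1 + 0.0359·-0.93106/0.1437] = -1.6729 m/s.
|v| = 1.6729 m/s.

1.67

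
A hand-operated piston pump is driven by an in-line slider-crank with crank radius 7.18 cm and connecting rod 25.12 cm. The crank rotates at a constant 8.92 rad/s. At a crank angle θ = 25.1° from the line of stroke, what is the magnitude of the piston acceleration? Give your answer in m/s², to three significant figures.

6.25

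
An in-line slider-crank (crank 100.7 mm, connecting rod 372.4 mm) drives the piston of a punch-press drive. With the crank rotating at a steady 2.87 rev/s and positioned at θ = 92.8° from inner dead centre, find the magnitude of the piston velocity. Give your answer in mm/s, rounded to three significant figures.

ω = 2π·2.87 = 18.03 rad/s
For an in-line slider-crank, x = r cosθ + √(L² − r² sin²θ), so v = −rω sinθ·[1 + r cosθ/√(L² − r² sin²θ)].
With r = 0.1007 m, L = 0.3724 m, θ = 92.8°: √(L² − r² sin²θ) = 0.35856 m.
v = −0.1007·18.03·0.99881·[1 + 0.1007·-0.04885/0.35856] = -1.7888 m/s.
|v| = 1.7888 m/s = 1788.8 mm/s.

1790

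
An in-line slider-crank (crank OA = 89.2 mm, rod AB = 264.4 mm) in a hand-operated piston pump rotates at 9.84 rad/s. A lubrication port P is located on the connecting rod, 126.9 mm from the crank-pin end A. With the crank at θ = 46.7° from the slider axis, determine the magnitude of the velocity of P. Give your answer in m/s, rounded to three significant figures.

0.778

ω = 9.84 rad/s.  Crank-pin speed |V_A| = rω = 0.87773 m/s, perpendicular to OA.
Rod angle: sinφ = −(r/L) sinθ ⇒ φ = -14.213°; ω_rod = −rω cosθ/√(L²−r²sin²θ) = -2.3486 rad/s.
V_P = V_A + ω_rod × AP, with AP = 0.1269 m along the rod.
Components: V_Px = −rω sinθ − a·ω_rod·sinφ = -0.71196 m/s;  V_Py = rω cosθ + a·ω_rod·cosφ = +0.31305 m/s.
|V_P| = √(V_Px² + V_Py²) = 0.77775 m/s.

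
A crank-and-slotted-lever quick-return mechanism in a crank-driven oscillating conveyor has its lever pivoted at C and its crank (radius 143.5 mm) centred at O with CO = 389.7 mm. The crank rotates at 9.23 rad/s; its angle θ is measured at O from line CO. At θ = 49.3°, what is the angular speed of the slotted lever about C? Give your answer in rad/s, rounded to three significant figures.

ω = 9.23 rad/s
Crank pin A relative to C: A = (d + r cosθ, r sinθ); lever angle φ = atan2(r sinθ, d + r cosθ).
Differentiating tanφ: φ̇ = rω(d cosθ + r)/(d² + r² + 2dr cosθ).
d² + r² + 2dr cosθ = |CA|² = 0.245392 m²;  d cosθ + r = +0.39762 m.
|ω_lever| = |0.1435·9.23·+0.39762| / 0.245392 = 2.1462 rad/s.

2.15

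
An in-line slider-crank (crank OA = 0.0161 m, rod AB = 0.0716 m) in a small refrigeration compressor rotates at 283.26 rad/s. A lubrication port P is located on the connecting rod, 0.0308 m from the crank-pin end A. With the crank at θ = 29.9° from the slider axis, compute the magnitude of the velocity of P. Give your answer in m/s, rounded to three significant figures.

ω = 283.3 rad/s.  Crank-pin speed |V_A| = rω = 4.5605 m/s, perpendicular to OA.
Rod angle: sinφ = −(r/L) sinθ ⇒ φ = -6.436°; ω_rod = −rω cosθ/√(L²−r²sin²θ) = -55.566 rad/s.
V_P = V_A + ω_rod × AP, with AP = 0.0308 m along the rod.
Components: V_Px = −rω sinθ − a·ω_rod·sinφ = -2.4652 m/s;  V_Py = rω cosθ + a·ω_rod·cosφ = +2.2528 m/s.
|V_P| = √(V_Px² + V_Py²) = 3.3395 m/s.

3.34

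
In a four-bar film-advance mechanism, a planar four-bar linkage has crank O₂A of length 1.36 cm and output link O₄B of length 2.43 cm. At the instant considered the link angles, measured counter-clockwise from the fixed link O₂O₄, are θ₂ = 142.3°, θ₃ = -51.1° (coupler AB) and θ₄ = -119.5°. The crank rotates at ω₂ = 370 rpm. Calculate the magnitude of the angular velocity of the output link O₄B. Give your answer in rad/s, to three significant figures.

ω₂ = 38.75 rad/s (from 370 rpm).
Differentiating the loop-closure r₂e^{iθ₂}+r₃e^{iθ₃}=r₁+r₄e^{iθ₄} gives r₂ω₂e^{iθ₂}+r₃ω₃e^{iθ₃}=r₄ω₄e^{iθ₄}.
Eliminating the other unknown: ω₄ = r₂ω₂ sin(θ₂−θ₃) / [r₄ sin(θ₄−θ₃)].
Numerator sine = -0.23175; denominator sine = -0.92978.
Result = 0.0136·38.75·(-0.23175) / (0.0243·(-0.92978)) = +5.4051 rad/s; magnitude 5.4051 rad/s.

5.41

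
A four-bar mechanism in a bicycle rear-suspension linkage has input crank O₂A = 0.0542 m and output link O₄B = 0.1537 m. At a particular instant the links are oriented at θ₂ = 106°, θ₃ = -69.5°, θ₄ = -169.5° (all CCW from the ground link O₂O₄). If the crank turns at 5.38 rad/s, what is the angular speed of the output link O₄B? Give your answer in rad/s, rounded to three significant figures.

ω₂ = 5.38 rad/s
Differentiating the loop-closure r₂e^{iθ₂}+r₃e^{iθ₃}=r₁+r₄e^{iθ₄} gives r₂ω₂e^{iθ₂}+r₃ω₃e^{iθ₃}=r₄ω₄e^{iθ₄}.
Eliminating the other unknown: ω₄ = r₂ω₂ sin(θ₂−θ₃) / [r₄ sin(θ₄−θ₃)].
Numerator sine = +0.07846; denominator sine = -0.98481.
Result = 0.0542·5.38·(+0.07846) / (0.1537·(-0.98481)) = -0.15115 rad/s; magnitude 0.15115 rad/s.

0.151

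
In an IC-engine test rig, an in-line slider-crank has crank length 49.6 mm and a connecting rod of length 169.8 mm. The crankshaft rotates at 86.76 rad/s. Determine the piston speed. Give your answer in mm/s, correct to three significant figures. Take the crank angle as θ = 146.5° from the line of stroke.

ω = 86.76 rad/s
For an in-line slider-crank, x = r cosθ + √(L² − r² sin²θ), so v = −rω sinθ·[1 + r cosθ/√(L² − r² sin²θ)].
With r = 0.0496 m, L = 0.1698 m, θ = 146.5°: √(L² − r² sin²θ) = 0.16758 m.
v = −0.0496·86.76·0.55194·[1 + 0.0496·-0.83389/0.16758] = -1.7889 m/s.
|v| = 1.7889 m/s = 1788.9 mm/s.

1790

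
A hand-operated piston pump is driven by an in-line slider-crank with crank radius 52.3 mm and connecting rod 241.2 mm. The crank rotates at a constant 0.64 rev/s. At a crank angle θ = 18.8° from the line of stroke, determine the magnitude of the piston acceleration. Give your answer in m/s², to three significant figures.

ω = 2π·0.64 = 4.021 rad/s
x(θ) = r cosθ + √(L² − r² sin²θ); with ω constant, a = ω²·d²x/dθ².
d²x/dθ² = −r cosθ − r²(cos2θ)/√u − r⁴ sin²2θ/(4u^{3/2}),  u = L² − r² sin²θ = 0.0578934 m².
Substituting r = 0.0523 m, L = 0.2412 m, θ = 18.8°: d²x/dθ² = -0.058567 m.
a = ω²·d²x/dθ² = (4.021)²·(-0.058567) = -0.94704 m/s²;  |a| = 0.94704 m/s².

0.947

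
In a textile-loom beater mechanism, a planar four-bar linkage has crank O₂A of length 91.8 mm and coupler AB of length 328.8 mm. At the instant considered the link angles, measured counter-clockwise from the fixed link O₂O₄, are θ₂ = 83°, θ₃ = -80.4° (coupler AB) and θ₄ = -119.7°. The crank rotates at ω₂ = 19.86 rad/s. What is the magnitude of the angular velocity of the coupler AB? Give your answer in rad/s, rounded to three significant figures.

3.38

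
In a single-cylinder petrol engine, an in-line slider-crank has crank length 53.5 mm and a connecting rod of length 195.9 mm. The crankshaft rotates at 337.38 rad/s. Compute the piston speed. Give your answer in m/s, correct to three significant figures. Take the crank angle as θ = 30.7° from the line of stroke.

11.4

ω = 337.4 rad/s
For an in-line slider-crank, x = r cosθ + √(L² − r² sin²θ), so v = −rω sinθ·[1 + r cosθ/√(L² − r² sin²θ)].
With r = 0.0535 m, L = 0.1959 m, θ = 30.7°: √(L² − r² sin²θ) = 0.19399 m.
v = −0.0535·337.4·0.51054·[1 + 0.0535·0.85985/0.19399] = -11.401 m/s.
|v| = 11.401 m/s.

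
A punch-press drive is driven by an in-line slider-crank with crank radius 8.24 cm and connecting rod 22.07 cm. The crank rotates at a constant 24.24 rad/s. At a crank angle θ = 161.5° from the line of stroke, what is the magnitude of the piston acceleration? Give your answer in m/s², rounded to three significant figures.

31.1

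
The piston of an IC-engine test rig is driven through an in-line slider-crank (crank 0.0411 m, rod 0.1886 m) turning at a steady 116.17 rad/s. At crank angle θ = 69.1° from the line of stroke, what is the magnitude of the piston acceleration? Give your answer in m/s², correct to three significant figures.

ω = 116.2 rad/s
x(θ) = r cosθ + √(L² − r² sin²θ); with ω constant, a = ω²·d²x/dθ².
d²x/dθ² = −r cosθ − r²(cos2θ)/√u − r⁴ sin²2θ/(4u^{3/2}),  u = L² − r² sin²θ = 0.0340957 m².
Substituting r = 0.0411 m, L = 0.1886 m, θ = 69.1°: d²x/dθ² = -0.0078925 m.
a = ω²·d²x/dθ² = (116.2)²·(-0.0078925) = -106.51 m/s²;  |a| = 106.51 m/s².

107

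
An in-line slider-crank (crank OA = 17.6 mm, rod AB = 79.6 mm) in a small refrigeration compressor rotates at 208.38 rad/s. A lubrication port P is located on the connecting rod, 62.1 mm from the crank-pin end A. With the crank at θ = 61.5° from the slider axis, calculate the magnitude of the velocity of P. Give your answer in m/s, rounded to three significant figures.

ω = 208.4 rad/s.  Crank-pin speed |V_A| = rω = 3.6675 m/s, perpendicular to OA.
Rod angle: sinφ = −(r/L) sinθ ⇒ φ = -11.204°; ω_rod = −rω cosθ/√(L²−r²sin²θ) = -22.412 rad/s.
V_P = V_A + ω_rod × AP, with AP = 0.0621 m along the rod.
Components: V_Px = −rω sinθ − a·ω_rod·sinφ = -3.4935 m/s;  V_Py = rω cosθ + a·ω_rod·cosφ = +0.38473 m/s.
|V_P| = √(V_Px² + V_Py²) = 3.5146 m/s.

3.51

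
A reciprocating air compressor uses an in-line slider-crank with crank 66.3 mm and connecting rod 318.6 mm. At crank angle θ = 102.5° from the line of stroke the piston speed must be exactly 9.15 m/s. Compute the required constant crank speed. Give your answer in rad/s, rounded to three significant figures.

For an in-line slider-crank, |v_piston| = rω|sinθ|·[1 + r cosθ/√(L² − r² sin²θ)].
With r = 0.0663 m, L = 0.3186 m, θ = 102.5°: the bracketed kinematic factor |dx/dθ| = 0.061751 m.
ω = v/|dx/dθ| = 9.15/0.061751 = 148.18 rad/s.

148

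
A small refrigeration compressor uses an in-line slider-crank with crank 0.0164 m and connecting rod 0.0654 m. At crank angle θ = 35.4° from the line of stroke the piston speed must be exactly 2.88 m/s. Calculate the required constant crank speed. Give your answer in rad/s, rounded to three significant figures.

For an in-line slider-crank, |v_piston| = rω|sinθ|·[1 + r cosθ/√(L² − r² sin²θ)].
With r = 0.0164 m, L = 0.0654 m, θ = 35.4°: the bracketed kinematic factor |dx/dθ| = 0.011463 m.
ω = v/|dx/dθ| = 2.88/0.011463 = 251.24 rad/s.

251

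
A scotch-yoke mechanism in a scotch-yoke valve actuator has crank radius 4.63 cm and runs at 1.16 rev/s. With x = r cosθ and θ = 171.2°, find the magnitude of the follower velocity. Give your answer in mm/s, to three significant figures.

ω = 7.288 rad/s (from 1.16 rev/s).
x = r cosθ ⇒ ẋ = −rω sinθ.
|v| = rω|sinθ| = 0.0463·7.288·|sin 171.2°| = 0.051626 m/s = 51.626 mm/s.

51.6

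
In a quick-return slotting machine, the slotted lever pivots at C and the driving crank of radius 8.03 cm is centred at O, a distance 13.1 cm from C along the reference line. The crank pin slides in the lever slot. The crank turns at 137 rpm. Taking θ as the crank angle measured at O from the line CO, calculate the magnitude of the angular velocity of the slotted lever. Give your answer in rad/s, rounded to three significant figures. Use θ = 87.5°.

4.04

ω = 14.35 rad/s (from 137 rpm).
Crank pin A relative to C: A = (d + r cosθ, r sinθ); lever angle φ = atan2(r sinθ, d + r cosθ).
Differentiating tanφ: φ̇ = rω(d cosθ + r)/(d² + r² + 2dr cosθ).
d² + r² + 2dr cosθ = |CA|² = 0.0245268 m²;  d cosθ + r = +0.086014 m.
|ω_lever| = |0.0803·14.35·+0.086014| / 0.0245268 = 4.0401 rad/s.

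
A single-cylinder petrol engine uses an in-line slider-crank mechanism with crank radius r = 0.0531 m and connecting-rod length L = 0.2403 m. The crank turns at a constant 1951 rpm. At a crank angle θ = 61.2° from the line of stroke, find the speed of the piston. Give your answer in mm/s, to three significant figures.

ω = 2π·1951/60 = 204.3 rad/s
For an in-line slider-crank, x = r cosθ + √(L² − r² sin²θ), so v = −rω sinθ·[1 + r cosθ/√(L² − r² sin²θ)].
With r = 0.0531 m, L = 0.2403 m, θ = 61.2°: √(L² − r² sin²θ) = 0.23575 m.
v = −0.0531·204.3·0.87631·[1 + 0.0531·0.48175/0.23575] = -10.538 m/s.
|v| = 10.538 m/s = 10538 mm/s.

10500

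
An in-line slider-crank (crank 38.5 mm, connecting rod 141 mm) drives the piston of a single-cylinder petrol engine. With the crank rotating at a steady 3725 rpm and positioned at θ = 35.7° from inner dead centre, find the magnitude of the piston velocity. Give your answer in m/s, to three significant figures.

10.7

ω = 2π·3725/60 = 390.1 rad/s
For an in-line slider-crank, x = r cosθ + √(L² − r² sin²θ), so v = −rω sinθ·[1 + r cosθ/√(L² − r² sin²θ)].
With r = 0.0385 m, L = 0.141 m, θ = 35.7°: √(L² − r² sin²θ) = 0.1392 m.
v = −0.0385·390.1·0.58354·[1 + 0.0385·0.81208/0.1392] = -10.732 m/s.
|v| = 10.732 m/s.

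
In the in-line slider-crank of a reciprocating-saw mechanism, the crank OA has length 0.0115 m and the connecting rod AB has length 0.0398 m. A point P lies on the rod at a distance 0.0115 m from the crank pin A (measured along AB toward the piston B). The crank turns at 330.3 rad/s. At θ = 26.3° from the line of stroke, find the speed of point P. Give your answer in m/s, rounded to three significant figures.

3.02

ω = 330.3 rad/s.  Crank-pin speed |V_A| = rω = 3.7984 m/s, perpendicular to OA.
Rod angle: sinφ = −(r/L) sinθ ⇒ φ = -7.355°; ω_rod = −rω cosθ/√(L²−r²sin²θ) = -86.269 rad/s.
V_P = V_A + ω_rod × AP, with AP = 0.0115 m along the rod.
Components: V_Px = −rω sinθ − a·ω_rod·sinφ = -1.81 m/s;  V_Py = rω cosθ + a·ω_rod·cosφ = +2.4213 m/s.
|V_P| = √(V_Px² + V_Py²) = 3.0231 m/s.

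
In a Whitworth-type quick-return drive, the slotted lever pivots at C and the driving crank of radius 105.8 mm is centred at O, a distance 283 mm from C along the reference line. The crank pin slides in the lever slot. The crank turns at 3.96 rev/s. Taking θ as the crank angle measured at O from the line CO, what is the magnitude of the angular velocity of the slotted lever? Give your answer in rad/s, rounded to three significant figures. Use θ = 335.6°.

ω = 24.88 rad/s (from 3.96 rev/s).
Crank pin A relative to C: A = (d + r cosθ, r sinθ); lever angle φ = atan2(r sinθ, d + r cosθ).
Differentiating tanφ: φ̇ = rω(d cosθ + r)/(d² + r² + 2dr cosθ).
d² + r² + 2dr cosθ = |CA|² = 0.145817 m²;  d cosθ + r = +0.36352 m.
|ω_lever| = |0.1058·24.88·+0.36352| / 0.145817 = 6.5627 rad/s.

6.56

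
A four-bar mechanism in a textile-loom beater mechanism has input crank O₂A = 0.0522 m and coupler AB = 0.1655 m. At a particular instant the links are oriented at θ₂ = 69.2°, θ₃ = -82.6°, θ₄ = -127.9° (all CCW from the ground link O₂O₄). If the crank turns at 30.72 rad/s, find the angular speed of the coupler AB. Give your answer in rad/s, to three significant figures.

ω₂ = 30.72 rad/s
Differentiating the loop-closure r₂e^{iθ₂}+r₃e^{iθ₃}=r₁+r₄e^{iθ₄} gives r₂ω₂e^{iθ₂}+r₃ω₃e^{iθ₃}=r₄ω₄e^{iθ₄}.
Eliminating the other unknown: ω₃ = r₂ω₂ sin(θ₄−θ₂) / [r₃ sin(θ₃−θ₄)].
Numerator sine = +0.29404; denominator sine = +0.71080.
Result = 0.0522·30.72·(+0.29404) / (0.1655·(+0.71080)) = +4.0082 rad/s; magnitude 4.0082 rad/s.

4.01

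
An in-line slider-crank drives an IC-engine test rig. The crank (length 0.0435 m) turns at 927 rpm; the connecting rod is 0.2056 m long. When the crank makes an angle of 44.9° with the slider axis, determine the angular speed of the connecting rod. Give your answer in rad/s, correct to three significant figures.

14.7

ω = 97.08 rad/s (converted from 927 rpm).
The rod makes angle φ with the slider axis where L sinφ = r sinθ; differentiating, L cosφ·φ̇ = r ω cosθ.
L cosφ = √(L² − r² sin²θ) = 0.20329 m.
|ω_rod| = r ω |cosθ| / √(L² − r² sin²θ) = 0.0435·97.08·0.70834/0.20329 = 14.713 rad/s.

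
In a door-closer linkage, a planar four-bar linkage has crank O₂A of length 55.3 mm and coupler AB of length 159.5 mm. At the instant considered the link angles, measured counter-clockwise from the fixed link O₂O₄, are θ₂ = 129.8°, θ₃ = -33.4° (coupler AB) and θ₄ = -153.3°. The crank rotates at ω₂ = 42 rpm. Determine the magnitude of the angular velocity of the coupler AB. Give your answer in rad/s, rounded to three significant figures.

1.71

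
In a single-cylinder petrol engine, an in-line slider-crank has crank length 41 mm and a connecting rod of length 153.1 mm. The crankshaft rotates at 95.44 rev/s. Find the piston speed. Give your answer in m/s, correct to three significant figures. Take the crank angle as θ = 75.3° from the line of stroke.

25.5

ω = 2π·95.4 = 599.7 rad/s
For an in-line slider-crank, x = r cosθ + √(L² − r² sin²θ), so v = −rω sinθ·[1 + r cosθ/√(L² − r² sin²θ)].
With r = 0.041 m, L = 0.1531 m, θ = 75.3°: √(L² − r² sin²θ) = 0.14787 m.
v = −0.041·599.7·0.96727·[1 + 0.041·0.25376/0.14787] = -25.455 m/s.
|v| = 25.455 m/s.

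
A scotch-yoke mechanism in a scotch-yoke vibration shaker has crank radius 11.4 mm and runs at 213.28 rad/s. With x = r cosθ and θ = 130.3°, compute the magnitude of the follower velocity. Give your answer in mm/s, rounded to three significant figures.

ω = 213.3 rad/s
x = r cosθ ⇒ ẋ = −rω sinθ.
|v| = rω|sinθ| = 0.0114·213.3·|sin 130.3°| = 1.8543 m/s = 1854.3 mm/s.

1850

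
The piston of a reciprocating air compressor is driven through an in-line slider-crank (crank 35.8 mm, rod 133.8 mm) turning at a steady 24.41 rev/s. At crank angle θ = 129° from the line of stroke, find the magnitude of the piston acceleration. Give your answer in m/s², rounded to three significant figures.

ω = 2π·24.4 = 153.4 rad/s
x(θ) = r cosθ + √(L² − r² sin²θ); with ω constant, a = ω²·d²x/dθ².
d²x/dθ² = −r cosθ − r²(cos2θ)/√u − r⁴ sin²2θ/(4u^{3/2}),  u = L² − r² sin²θ = 0.0171284 m².
Substituting r = 0.0358 m, L = 0.1338 m, θ = 129°: d²x/dθ² = +0.02439 m.
a = ω²·d²x/dθ² = (153.4)²·(+0.02439) = +573.74 m/s²;  |a| = 573.74 m/s².

574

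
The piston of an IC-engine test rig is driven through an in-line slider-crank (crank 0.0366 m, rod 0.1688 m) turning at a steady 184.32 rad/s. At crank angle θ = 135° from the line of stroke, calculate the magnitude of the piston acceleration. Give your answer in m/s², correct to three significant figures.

ω = 184.3 rad/s
x(θ) = r cosθ + √(L² − r² sin²θ); with ω constant, a = ω²·d²x/dθ².
d²x/dθ² = −r cosθ − r²(cos2θ)/√u − r⁴ sin²2θ/(4u^{3/2}),  u = L² − r² sin²θ = 0.0278237 m².
Substituting r = 0.0366 m, L = 0.1688 m, θ = 135°: d²x/dθ² = +0.025783 m.
a = ω²·d²x/dθ² = (184.3)²·(+0.025783) = +875.96 m/s²;  |a| = 875.96 m/s².

876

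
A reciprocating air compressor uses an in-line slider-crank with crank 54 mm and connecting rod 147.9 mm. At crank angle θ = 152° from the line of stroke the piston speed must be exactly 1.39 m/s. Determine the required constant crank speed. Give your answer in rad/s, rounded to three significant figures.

81.5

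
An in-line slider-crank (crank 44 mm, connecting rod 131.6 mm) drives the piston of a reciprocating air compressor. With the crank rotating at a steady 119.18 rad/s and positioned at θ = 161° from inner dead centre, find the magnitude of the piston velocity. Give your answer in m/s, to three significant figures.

1.16

ω = 119.2 rad/s
For an in-line slider-crank, x = r cosθ + √(L² − r² sin²θ), so v = −rω sinθ·[1 + r cosθ/√(L² − r² sin²θ)].
With r = 0.044 m, L = 0.1316 m, θ = 161°: √(L² − r² sin²θ) = 0.13082 m.
v = −0.044·119.2·0.32557·[1 + 0.044·-0.94552/0.13082] = -1.1643 m/s.
|v| = 1.1643 m/s.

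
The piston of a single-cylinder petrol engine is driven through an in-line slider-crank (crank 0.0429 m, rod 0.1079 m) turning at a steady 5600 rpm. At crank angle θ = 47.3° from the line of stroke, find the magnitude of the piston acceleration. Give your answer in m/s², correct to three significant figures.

9780

ω = 2π·5600/60 = 586.4 rad/s
x(θ) = r cosθ + √(L² − r² sin²θ); with ω constant, a = ω²·d²x/dθ².
d²x/dθ² = −r cosθ − r²(cos2θ)/√u − r⁴ sin²2θ/(4u^{3/2}),  u = L² − r² sin²θ = 0.0106484 m².
Substituting r = 0.0429 m, L = 0.1079 m, θ = 47.3°: d²x/dθ² = -0.028428 m.
a = ω²·d²x/dθ² = (586.4)²·(-0.028428) = -9776.5 m/s²;  |a| = 9776.5 m/s².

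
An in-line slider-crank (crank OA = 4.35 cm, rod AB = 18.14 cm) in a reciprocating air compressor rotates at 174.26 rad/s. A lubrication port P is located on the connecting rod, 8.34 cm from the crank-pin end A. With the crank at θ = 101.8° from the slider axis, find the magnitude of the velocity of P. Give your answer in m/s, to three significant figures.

7.30

ω = 174.3 rad/s.  Crank-pin speed |V_A| = rω = 7.5803 m/s, perpendicular to OA.
Rod angle: sinφ = −(r/L) sinθ ⇒ φ = -13.576°; ω_rod = −rω cosθ/√(L²−r²sin²θ) = +8.7911 rad/s.
V_P = V_A + ω_rod × AP, with AP = 0.0834 m along the rod.
Components: V_Px = −rω sinθ − a·ω_rod·sinφ = -7.248 m/s;  V_Py = rω cosθ + a·ω_rod·cosφ = -0.83745 m/s.
|V_P| = √(V_Px² + V_Py²) = 7.2962 m/s.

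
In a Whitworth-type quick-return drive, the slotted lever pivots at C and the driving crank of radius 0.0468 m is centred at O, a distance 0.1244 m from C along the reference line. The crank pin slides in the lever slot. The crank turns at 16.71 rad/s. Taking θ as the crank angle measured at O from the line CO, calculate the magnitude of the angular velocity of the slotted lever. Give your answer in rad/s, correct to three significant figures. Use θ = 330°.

4.36

ω = 16.71 rad/s
Crank pin A relative to C: A = (d + r cosθ, r sinθ); lever angle φ = atan2(r sinθ, d + r cosθ).
Differentiating tanφ: φ̇ = rω(d cosθ + r)/(d² + r² + 2dr cosθ).
d² + r² + 2dr cosθ = |CA|² = 0.0277495 m²;  d cosθ + r = +0.15453 m.
|ω_lever| = |0.0468·16.71·+0.15453| / 0.0277495 = 4.355 rad/s.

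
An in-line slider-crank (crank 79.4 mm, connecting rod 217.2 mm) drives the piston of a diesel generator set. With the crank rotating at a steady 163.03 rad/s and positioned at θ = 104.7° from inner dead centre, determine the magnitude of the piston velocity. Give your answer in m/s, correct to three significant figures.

ω = 163 rad/s
For an in-line slider-crank, x = r cosθ + √(L² − r² sin²θ), so v = −rω sinθ·[1 + r cosθ/√(L² − r² sin²θ)].
With r = 0.0794 m, L = 0.2172 m, θ = 104.7°: √(L² − r² sin²θ) = 0.20317 m.
v = −0.0794·163·0.96727·[1 + 0.0794·-0.25376/0.20317] = -11.279 m/s.
|v| = 11.279 m/s.

11.3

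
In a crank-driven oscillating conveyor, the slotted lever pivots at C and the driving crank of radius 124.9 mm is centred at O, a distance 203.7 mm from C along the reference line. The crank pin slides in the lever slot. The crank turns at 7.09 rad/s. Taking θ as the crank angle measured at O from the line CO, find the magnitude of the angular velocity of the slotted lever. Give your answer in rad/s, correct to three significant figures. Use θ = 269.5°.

1.92

ω = 7.09 rad/s
Crank pin A relative to C: A = (d + r cosθ, r sinθ); lever angle φ = atan2(r sinθ, d + r cosθ).
Differentiating tanφ: φ̇ = rω(d cosθ + r)/(d² + r² + 2dr cosθ).
d² + r² + 2dr cosθ = |CA|² = 0.0566497 m²;  d cosθ + r = +0.12312 m.
|ω_lever| = |0.1249·7.09·+0.12312| / 0.0566497 = 1.9246 rad/s.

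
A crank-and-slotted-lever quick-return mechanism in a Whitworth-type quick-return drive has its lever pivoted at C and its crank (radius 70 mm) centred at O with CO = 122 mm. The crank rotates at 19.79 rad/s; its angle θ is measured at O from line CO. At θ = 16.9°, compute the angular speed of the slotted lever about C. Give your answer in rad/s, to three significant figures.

7.16

ω = 19.79 rad/s
Crank pin A relative to C: A = (d + r cosθ, r sinθ); lever angle φ = atan2(r sinθ, d + r cosθ).
Differentiating tanφ: φ̇ = rω(d cosθ + r)/(d² + r² + 2dr cosθ).
d² + r² + 2dr cosθ = |CA|² = 0.0361264 m²;  d cosθ + r = +0.18673 m.
|ω_lever| = |0.07·19.79·+0.18673| / 0.0361264 = 7.1604 rad/s.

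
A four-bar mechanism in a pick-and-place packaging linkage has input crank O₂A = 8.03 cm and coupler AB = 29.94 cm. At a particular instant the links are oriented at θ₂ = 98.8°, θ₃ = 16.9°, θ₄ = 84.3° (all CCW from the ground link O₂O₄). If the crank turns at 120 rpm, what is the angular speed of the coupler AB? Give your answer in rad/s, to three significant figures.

ω₂ = 12.57 rad/s (from 120 rpm).
Differentiating the loop-closure r₂e^{iθ₂}+r₃e^{iθ₃}=r₁+r₄e^{iθ₄} gives r₂ω₂e^{iθ₂}+r₃ω₃e^{iθ₃}=r₄ω₄e^{iθ₄}.
Eliminating the other unknown: ω₃ = r₂ω₂ sin(θ₄−θ₂) / [r₃ sin(θ₃−θ₄)].
Numerator sine = -0.25038; denominator sine = -0.92321.
Result = 0.0803·12.57·(-0.25038) / (0.2994·(-0.92321)) = +0.91406 rad/s; magnitude 0.91406 rad/s.

0.914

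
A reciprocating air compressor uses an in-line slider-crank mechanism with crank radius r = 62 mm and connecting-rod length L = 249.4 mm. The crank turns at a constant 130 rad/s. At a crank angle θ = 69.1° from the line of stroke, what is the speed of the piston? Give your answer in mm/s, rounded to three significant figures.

ω = 130 rad/s
For an in-line slider-crank, x = r cosθ + √(L² − r² sin²θ), so v = −rω sinθ·[1 + r cosθ/√(L² − r² sin²θ)].
With r = 0.062 m, L = 0.2494 m, θ = 69.1°: √(L² − r² sin²θ) = 0.24258 m.
v = −0.062·130·0.93420·[1 + 0.062·0.35674/0.24258] = -8.2162 m/s.
|v| = 8.2162 m/s = 8216.2 mm/s.

8220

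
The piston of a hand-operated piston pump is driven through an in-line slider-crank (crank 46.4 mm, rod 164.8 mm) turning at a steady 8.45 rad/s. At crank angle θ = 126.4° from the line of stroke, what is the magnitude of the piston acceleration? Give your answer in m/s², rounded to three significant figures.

2.23

ω = 8.45 rad/s
x(θ) = r cosθ + √(L² − r² sin²θ); with ω constant, a = ω²·d²x/dθ².
d²x/dθ² = −r cosθ − r²(cos2θ)/√u − r⁴ sin²2θ/(4u^{3/2}),  u = L² − r² sin²θ = 0.0257642 m².
Substituting r = 0.0464 m, L = 0.1648 m, θ = 126.4°: d²x/dθ² = +0.031245 m.
a = ω²·d²x/dθ² = (8.45)²·(+0.031245) = +2.231 m/s²;  |a| = 2.231 m/s².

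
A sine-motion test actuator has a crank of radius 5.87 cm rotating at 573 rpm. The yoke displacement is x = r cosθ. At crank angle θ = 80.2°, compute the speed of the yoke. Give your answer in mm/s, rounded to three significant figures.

3470

ω = 60 rad/s (from 573 rpm).
x = r cosθ ⇒ ẋ = −rω sinθ.
|v| = rω|sinθ| = 0.0587·60·|sin 80.2°| = 3.4709 m/s = 3470.9 mm/s.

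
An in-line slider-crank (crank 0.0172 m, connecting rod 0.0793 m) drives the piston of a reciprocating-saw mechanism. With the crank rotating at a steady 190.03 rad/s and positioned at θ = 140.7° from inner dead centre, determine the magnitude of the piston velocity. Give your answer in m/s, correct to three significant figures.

1.72

ω = 190 rad/s
For an in-line slider-crank, x = r cosθ + √(L² − r² sin²θ), so v = −rω sinθ·[1 + r cosθ/√(L² − r² sin²θ)].
With r = 0.0172 m, L = 0.0793 m, θ = 140.7°: √(L² − r² sin²θ) = 0.078548 m.
v = −0.0172·190·0.63338·[1 + 0.0172·-0.77384/0.078548] = -1.7194 m/s.
|v| = 1.7194 m/s.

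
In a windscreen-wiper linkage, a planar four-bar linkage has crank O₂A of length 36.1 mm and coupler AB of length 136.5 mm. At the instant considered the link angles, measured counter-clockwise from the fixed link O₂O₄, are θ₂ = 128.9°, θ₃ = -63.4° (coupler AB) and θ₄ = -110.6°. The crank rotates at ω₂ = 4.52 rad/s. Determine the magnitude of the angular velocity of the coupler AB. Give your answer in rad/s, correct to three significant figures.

ω₂ = 4.52 rad/s
Differentiating the loop-closure r₂e^{iθ₂}+r₃e^{iθ₃}=r₁+r₄e^{iθ₄} gives r₂ω₂e^{iθ₂}+r₃ω₃e^{iθ₃}=r₄ω₄e^{iθ₄}.
Eliminating the other unknown: ω₃ = r₂ω₂ sin(θ₄−θ₂) / [r₃ sin(θ₃−θ₄)].
Numerator sine = +0.86163; denominator sine = +0.73373.
Result = 0.0361·4.52·(+0.86163) / (0.1365·(+0.73373)) = +1.4038 rad/s; magnitude 1.4038 rad/s.

1.40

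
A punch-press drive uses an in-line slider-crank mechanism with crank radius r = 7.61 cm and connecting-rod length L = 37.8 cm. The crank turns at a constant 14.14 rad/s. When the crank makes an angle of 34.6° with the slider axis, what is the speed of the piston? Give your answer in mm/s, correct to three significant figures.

713

ω = 14.14 rad/s
For an in-line slider-crank, x = r cosθ + √(L² − r² sin²θ), so v = −rω sinθ·[1 + r cosθ/√(L² − r² sin²θ)].
With r = 0.0761 m, L = 0.378 m, θ = 34.6°: √(L² − r² sin²θ) = 0.37552 m.
v = −0.0761·14.14·0.56784·[1 + 0.0761·0.82314/0.37552] = -0.71296 m/s.
|v| = 0.71296 m/s = 712.96 mm/s.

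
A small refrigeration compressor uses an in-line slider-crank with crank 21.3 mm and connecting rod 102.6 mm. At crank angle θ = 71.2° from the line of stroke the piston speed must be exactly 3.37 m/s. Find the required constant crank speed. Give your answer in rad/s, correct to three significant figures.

For an in-line slider-crank, |v_piston| = rω|sinθ|·[1 + r cosθ/√(L² − r² sin²θ)].
With r = 0.0213 m, L = 0.1026 m, θ = 71.2°: the bracketed kinematic factor |dx/dθ| = 0.021539 m.
ω = v/|dx/dθ| = 3.37/0.021539 = 156.46 rad/s.

156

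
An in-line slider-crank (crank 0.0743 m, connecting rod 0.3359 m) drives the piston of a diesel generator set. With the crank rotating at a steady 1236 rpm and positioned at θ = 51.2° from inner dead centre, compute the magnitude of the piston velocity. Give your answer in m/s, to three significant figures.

ω = 2π·1236/60 = 129.4 rad/s
For an in-line slider-crank, x = r cosθ + √(L² − r² sin²θ), so v = −rω sinθ·[1 + r cosθ/√(L² − r² sin²θ)].
With r = 0.0743 m, L = 0.3359 m, θ = 51.2°: √(L² − r² sin²θ) = 0.33087 m.
v = −0.0743·129.4·0.77934·[1 + 0.0743·0.62660/0.33087] = -8.5494 m/s.
|v| = 8.5494 m/s.

8.55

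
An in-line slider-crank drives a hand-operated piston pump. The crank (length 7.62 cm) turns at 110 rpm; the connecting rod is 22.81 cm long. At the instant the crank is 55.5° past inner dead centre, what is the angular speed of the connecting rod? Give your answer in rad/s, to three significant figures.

2.27

ω = 11.52 rad/s (converted from 110 rpm).
The rod makes angle φ with the slider axis where L sinφ = r sinθ; differentiating, L cosφ·φ̇ = r ω cosθ.
L cosφ = √(L² − r² sin²θ) = 0.21929 m.
|ω_rod| = r ω |cosθ| / √(L² − r² sin²θ) = 0.0762·11.52·0.56641/0.21929 = 2.2672 rad/s.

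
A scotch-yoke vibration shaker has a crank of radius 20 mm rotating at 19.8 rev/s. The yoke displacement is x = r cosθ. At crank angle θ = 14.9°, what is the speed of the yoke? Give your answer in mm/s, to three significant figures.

640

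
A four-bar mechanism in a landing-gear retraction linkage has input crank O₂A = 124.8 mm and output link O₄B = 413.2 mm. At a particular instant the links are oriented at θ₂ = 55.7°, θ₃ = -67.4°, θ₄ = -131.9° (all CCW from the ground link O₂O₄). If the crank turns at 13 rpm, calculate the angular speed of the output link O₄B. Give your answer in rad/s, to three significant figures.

0.382

ω₂ = 1.361 rad/s (from 13 rpm).
Differentiating the loop-closure r₂e^{iθ₂}+r₃e^{iθ₃}=r₁+r₄e^{iθ₄} gives r₂ω₂e^{iθ₂}+r₃ω₃e^{iθ₃}=r₄ω₄e^{iθ₄}.
Eliminating the other unknown: ω₄ = r₂ω₂ sin(θ₂−θ₃) / [r₄ sin(θ₄−θ₃)].
Numerator sine = +0.83772; denominator sine = -0.90259.
Result = 0.1248·1.361·(+0.83772) / (0.4132·(-0.90259)) = -0.38162 rad/s; magnitude 0.38162 rad/s.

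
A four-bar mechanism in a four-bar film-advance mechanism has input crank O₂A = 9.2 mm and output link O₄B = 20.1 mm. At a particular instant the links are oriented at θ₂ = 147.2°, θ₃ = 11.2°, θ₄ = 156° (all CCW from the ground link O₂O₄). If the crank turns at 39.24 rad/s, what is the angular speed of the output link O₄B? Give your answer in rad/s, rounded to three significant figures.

21.6

ω₂ = 39.24 rad/s
Differentiating the loop-closure r₂e^{iθ₂}+r₃e^{iθ₃}=r₁+r₄e^{iθ₄} gives r₂ω₂e^{iθ₂}+r₃ω₃e^{iθ₃}=r₄ω₄e^{iθ₄}.
Eliminating the other unknown: ω₄ = r₂ω₂ sin(θ₂−θ₃) / [r₄ sin(θ₄−θ₃)].
Numerator sine = +0.69466; denominator sine = +0.57643.
Result = 0.0092·39.24·(+0.69466) / (0.0201·(+0.57643)) = +21.644 rad/s; magnitude 21.644 rad/s.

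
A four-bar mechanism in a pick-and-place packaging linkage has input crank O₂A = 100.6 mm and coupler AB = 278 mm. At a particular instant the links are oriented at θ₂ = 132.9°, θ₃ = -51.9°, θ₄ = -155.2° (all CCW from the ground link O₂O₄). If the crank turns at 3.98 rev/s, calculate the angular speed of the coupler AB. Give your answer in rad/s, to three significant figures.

8.84

ω₂ = 25.01 rad/s (from 3.98 rev/s).
Differentiating the loop-closure r₂e^{iθ₂}+r₃e^{iθ₃}=r₁+r₄e^{iθ₄} gives r₂ω₂e^{iθ₂}+r₃ω₃e^{iθ₃}=r₄ω₄e^{iθ₄}.
Eliminating the other unknown: ω₃ = r₂ω₂ sin(θ₄−θ₂) / [r₃ sin(θ₃−θ₄)].
Numerator sine = +0.95052; denominator sine = +0.97318.
Result = 0.1006·25.01·(+0.95052) / (0.278·(+0.97318)) = +8.8386 rad/s; magnitude 8.8386 rad/s.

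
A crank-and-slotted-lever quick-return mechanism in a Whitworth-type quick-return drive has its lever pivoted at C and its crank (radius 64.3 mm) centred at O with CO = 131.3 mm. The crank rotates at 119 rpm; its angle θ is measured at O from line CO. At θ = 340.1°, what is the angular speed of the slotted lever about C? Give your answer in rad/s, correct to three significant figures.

ω = 12.46 rad/s (from 119 rpm).
Crank pin A relative to C: A = (d + r cosθ, r sinθ); lever angle φ = atan2(r sinθ, d + r cosθ).
Differentiating tanφ: φ̇ = rω(d cosθ + r)/(d² + r² + 2dr cosθ).
d² + r² + 2dr cosθ = |CA|² = 0.0372511 m²;  d cosθ + r = +0.18776 m.
|ω_lever| = |0.0643·12.46·+0.18776| / 0.0372511 = 4.0388 rad/s.

4.04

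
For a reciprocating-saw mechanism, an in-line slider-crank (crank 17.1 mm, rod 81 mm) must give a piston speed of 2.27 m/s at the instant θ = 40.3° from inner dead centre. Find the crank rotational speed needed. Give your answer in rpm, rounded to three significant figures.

1690

For an in-line slider-crank, |v_piston| = rω|sinθ|·[1 + r cosθ/√(L² − r² sin²θ)].
With r = 0.0171 m, L = 0.081 m, θ = 40.3°: the bracketed kinematic factor |dx/dθ| = 0.012858 m.
ω = v/|dx/dθ| = 2.27/0.012858 = 176.55 rad/s.
N = 60ω/(2π) = 1685.9 rpm.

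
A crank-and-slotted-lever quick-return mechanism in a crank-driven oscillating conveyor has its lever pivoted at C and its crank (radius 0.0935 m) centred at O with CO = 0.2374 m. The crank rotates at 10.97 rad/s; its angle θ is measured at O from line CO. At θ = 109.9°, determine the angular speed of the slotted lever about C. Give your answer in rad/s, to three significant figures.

0.260

ω = 10.97 rad/s
Crank pin A relative to C: A = (d + r cosθ, r sinθ); lever angle φ = atan2(r sinθ, d + r cosθ).
Differentiating tanφ: φ̇ = rω(d cosθ + r)/(d² + r² + 2dr cosθ).
d² + r² + 2dr cosθ = |CA|² = 0.0499903 m²;  d cosθ + r = +0.012694 m.
|ω_lever| = |0.0935·10.97·+0.012694| / 0.0499903 = 0.26045 rad/s.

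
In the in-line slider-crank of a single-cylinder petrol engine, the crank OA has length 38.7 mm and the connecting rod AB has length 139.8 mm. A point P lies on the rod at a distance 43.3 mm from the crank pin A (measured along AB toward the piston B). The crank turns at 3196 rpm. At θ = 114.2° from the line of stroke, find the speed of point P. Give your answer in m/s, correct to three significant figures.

ω = 334.7 rad/s.  Crank-pin speed |V_A| = rω = 12.952 m/s, perpendicular to OA.
Rod angle: sinφ = −(r/L) sinθ ⇒ φ = -14.625°; ω_rod = −rω cosθ/√(L²−r²sin²θ) = +39.251 rad/s.
V_P = V_A + ω_rod × AP, with AP = 0.0433 m along the rod.
Components: V_Px = −rω sinθ − a·ω_rod·sinφ = -11.385 m/s;  V_Py = rω cosθ + a·ω_rod·cosφ = -3.665 m/s.
|V_P| = √(V_Px² + V_Py²) = 11.96 m/s.

12.0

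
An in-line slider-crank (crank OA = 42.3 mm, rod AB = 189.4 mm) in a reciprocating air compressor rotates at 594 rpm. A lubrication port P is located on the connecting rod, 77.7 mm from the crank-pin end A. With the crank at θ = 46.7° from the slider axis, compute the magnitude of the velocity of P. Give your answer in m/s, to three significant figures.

2.30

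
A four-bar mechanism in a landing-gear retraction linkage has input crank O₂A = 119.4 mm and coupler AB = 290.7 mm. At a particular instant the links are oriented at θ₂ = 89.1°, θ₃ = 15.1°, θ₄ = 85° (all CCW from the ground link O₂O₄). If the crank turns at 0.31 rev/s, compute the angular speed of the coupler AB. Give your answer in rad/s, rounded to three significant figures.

0.0609

ω₂ = 1.948 rad/s (from 0.31 rev/s).
Differentiating the loop-closure r₂e^{iθ₂}+r₃e^{iθ₃}=r₁+r₄e^{iθ₄} gives r₂ω₂e^{iθ₂}+r₃ω₃e^{iθ₃}=r₄ω₄e^{iθ₄}.
Eliminating the other unknown: ω₃ = r₂ω₂ sin(θ₄−θ₂) / [r₃ sin(θ₃−θ₄)].
Numerator sine = -0.07150; denominator sine = -0.93909.
Result = 0.1194·1.948·(-0.07150) / (0.2907·(-0.93909)) = +0.060909 rad/s; magnitude 0.060909 rad/s.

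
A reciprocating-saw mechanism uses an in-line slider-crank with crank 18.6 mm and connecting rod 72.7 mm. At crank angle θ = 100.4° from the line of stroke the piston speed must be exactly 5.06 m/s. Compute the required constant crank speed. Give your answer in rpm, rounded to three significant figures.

2770

For an in-line slider-crank, |v_piston| = rω|sinθ|·[1 + r cosθ/√(L² − r² sin²θ)].
With r = 0.0186 m, L = 0.0727 m, θ = 100.4°: the bracketed kinematic factor |dx/dθ| = 0.017421 m.
ω = v/|dx/dθ| = 5.06/0.017421 = 290.45 rad/s.
N = 60ω/(2π) = 2773.6 rpm.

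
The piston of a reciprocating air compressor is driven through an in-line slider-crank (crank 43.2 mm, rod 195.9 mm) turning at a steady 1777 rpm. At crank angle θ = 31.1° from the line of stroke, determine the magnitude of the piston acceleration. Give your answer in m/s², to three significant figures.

ω = 2π·1777/60 = 186.1 rad/s
x(θ) = r cosθ + √(L² − r² sin²θ); with ω constant, a = ω²·d²x/dθ².
d²x/dθ² = −r cosθ − r²(cos2θ)/√u − r⁴ sin²2θ/(4u^{3/2}),  u = L² − r² sin²θ = 0.0378789 m².
Substituting r = 0.0432 m, L = 0.1959 m, θ = 31.1°: d²x/dθ² = -0.041555 m.
a = ω²·d²x/dθ² = (186.1)²·(-0.041555) = -1439 m/s²;  |a| = 1439 m/s².

1440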